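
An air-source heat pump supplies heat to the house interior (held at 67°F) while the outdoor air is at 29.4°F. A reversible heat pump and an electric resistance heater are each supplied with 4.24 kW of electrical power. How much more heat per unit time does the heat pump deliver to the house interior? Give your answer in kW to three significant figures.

In absolute terms T_C = 271.71 K and T_H = 292.59 K, so ΔT = 20.89 K.
COP_Carnot = T_H/ΔT = 292.59/20.89 = 14.01.
The heat pump delivers Q̇_H = COP × Ẇ = 59.39 kW; the resistance heater delivers Ẇ = 4.240 kW.
Extra = (COP − 1)·Ẇ = 55.15 kW.

55.2 kW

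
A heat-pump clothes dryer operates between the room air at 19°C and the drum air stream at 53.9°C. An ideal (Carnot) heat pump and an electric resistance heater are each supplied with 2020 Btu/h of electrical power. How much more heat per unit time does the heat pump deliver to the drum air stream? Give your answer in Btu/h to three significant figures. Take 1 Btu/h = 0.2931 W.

In absolute terms T_C = 292.15 K and T_H = 327.05 K, so ΔT = 34.90 K.
COP_Carnot = T_H/ΔT = 327.05/34.90 = 9.371.
The heat pump delivers Q̇_H = COP × Ẇ = 18930 Btu/h; the resistance heater delivers Ẇ = 2020 Btu/h.
Extra = (COP − 1)·Ẇ = 16910 Btu/h.

16900 Btu/h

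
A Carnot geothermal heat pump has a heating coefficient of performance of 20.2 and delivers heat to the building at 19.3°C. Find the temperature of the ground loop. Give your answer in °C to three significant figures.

4.82 °C

COP_HP = T_H/(T_H − T_C) gives T_H − T_C = T_H/COP.
With T_H = 292.45 K, T_C = 292.45 × (1 − 1/20.2) = 277.97 K.
Converting, 277.97 K = 4.82°C.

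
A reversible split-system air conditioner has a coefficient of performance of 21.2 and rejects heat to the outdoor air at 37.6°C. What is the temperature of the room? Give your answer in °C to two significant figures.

24 °C

For a Carnot refrigerator COP_R = T_C/(T_H − T_C), so T_C = COP·T_H/(1 + COP).
With T_H = 310.75 K, T_C = 21.2 × 310.75/22.20 = 296.75 K.
Converting, 296.75 K = 23.60°C.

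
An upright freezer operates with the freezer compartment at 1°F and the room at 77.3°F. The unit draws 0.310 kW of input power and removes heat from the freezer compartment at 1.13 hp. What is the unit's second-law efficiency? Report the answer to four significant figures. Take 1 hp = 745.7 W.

0.4502

Converting, Q̇_C = 1.130 hp = 0.8426 kW, so COP_actual = Q̇_C/Ẇ = 0.8426/0.3100 = 2.718.
In absolute terms T_C = 255.93 K and T_H = 298.32 K, so ΔT = 42.39 K.
COP_Carnot = T_C/ΔT = 255.93/42.39 = 6.038.
η_II = COP_actual/COP_Carnot = 2.718/6.038 = 0.4502.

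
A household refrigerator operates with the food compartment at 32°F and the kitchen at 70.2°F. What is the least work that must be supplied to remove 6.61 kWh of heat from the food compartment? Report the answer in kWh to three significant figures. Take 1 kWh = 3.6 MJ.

0.514 kWh

In absolute terms T_C = 273.15 K and T_H = 294.37 K, so ΔT = 21.22 K.
The reversible limit is COP_R = T_C/ΔT = 12.87, so W_min = Q_C/COP = Q_C·ΔT/T_C.
W_min = 6.610 × 21.22/273.15 = 0.5136 kWh.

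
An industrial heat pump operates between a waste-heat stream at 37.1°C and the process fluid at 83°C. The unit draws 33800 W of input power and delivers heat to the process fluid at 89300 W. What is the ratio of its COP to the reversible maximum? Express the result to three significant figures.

COP_actual = Q̇_H/Ẇ = 89300/33800 = 2.642.
In absolute terms T_C = 310.25 K and T_H = 356.15 K, so ΔT = 45.90 K.
COP_Carnot = T_H/ΔT = 356.15/45.90 = 7.759.
η_II = COP_actual/COP_Carnot = 2.642/7.759 = 0.3405.

0.340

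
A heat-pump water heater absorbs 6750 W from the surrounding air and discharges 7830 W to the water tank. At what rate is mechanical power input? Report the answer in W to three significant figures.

1080 W

For a cyclic device the first law requires Q̇_H = Q̇_C + Ẇ.
Ẇ = Q̇_H − Q̇_C = 1080 W.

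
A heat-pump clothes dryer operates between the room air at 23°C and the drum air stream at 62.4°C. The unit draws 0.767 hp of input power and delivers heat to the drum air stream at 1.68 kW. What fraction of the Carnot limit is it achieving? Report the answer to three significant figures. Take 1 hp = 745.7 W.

0.345

Converting, Q̇_H = 1.680 kW = 2.253 hp, so COP_actual = Q̇_H/Ẇ = 2.253/0.7670 = 2.937.
In absolute terms T_C = 296.15 K and T_H = 335.55 K, so ΔT = 39.40 K.
COP_Carnot = T_H/ΔT = 335.55/39.40 = 8.516.
η_II = COP_actual/COP_Carnot = 2.937/8.516 = 0.3449.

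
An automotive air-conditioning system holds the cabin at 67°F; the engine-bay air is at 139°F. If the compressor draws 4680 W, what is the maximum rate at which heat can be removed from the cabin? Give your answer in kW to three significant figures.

34.2 kW

In absolute terms T_C = 292.59 K and T_H = 332.59 K, so ΔT = 40.00 K.
COP_Carnot = T_C/ΔT = 292.59/40.00 = 7.315.
Q̇_max = COP_Carnot × Ẇ = 7.315 × 4680 W = 34230 W = 34.23 kW.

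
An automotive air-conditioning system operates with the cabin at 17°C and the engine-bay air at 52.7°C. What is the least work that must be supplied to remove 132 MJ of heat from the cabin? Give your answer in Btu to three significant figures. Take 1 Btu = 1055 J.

15400 Btu

In absolute terms T_C = 290.15 K and T_H = 325.85 K, so ΔT = 35.70 K.
The reversible limit is COP_R = T_C/ΔT = 8.127, so W_min = Q_C/COP = Q_C·ΔT/T_C.
W_min = 132.0 × 35.70/290.15 = 16.24 MJ = 15390 Btu.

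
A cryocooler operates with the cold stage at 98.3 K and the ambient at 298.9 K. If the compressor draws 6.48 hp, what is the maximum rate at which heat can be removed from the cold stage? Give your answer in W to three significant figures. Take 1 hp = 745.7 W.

2370 W

The reservoir spacing is ΔT = 298.9 − 98.3 = 200.6 K.
COP_Carnot = T_C/ΔT = 98.30/200.6 = 0.4900.
Q̇_max = COP_Carnot × Ẇ = 0.4900 × 6.480 hp = 3.175 hp = 2368 W.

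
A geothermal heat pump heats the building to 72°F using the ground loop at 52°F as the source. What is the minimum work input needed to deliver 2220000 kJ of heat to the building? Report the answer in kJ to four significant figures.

In absolute terms T_C = 284.26 K and T_H = 295.37 K, so ΔT = 11.11 K.
The reversible limit is COP_HP = T_H/ΔT = 26.58, so W_min = Q_H/COP = Q_H·ΔT/T_H.
W_min = 2220000 × 11.11/295.37 = 83510 kJ.

83510 kJ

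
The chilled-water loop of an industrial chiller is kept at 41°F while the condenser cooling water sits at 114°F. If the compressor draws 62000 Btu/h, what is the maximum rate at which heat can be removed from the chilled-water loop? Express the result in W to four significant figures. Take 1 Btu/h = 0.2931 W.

124600 W

In absolute terms T_C = 278.15 K and T_H = 318.71 K, so ΔT = 40.56 K.
COP_Carnot = T_C/ΔT = 278.15/40.56 = 6.858.
Q̇_max = COP_Carnot × Ẇ = 6.858 × 62000 Btu/h = 425200 Btu/h = 124600 W.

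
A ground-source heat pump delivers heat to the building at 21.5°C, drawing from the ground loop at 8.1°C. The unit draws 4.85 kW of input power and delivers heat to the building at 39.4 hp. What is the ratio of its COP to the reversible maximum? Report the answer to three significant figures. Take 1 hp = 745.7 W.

Converting, Q̇_H = 39.40 hp = 29.38 kW, so COP_actual = Q̇_H/Ẇ = 29.38/4.850 = 6.058.
In absolute terms T_C = 281.25 K and T_H = 294.65 K, so ΔT = 13.40 K.
COP_Carnot = T_H/ΔT = 294.65/13.40 = 21.99.
η_II = COP_actual/COP_Carnot = 6.058/21.99 = 0.2755.

0.275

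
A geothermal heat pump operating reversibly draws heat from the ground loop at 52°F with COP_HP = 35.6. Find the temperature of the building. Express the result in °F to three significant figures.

66.8 °F

COP_HP = T_H/(T_H − T_C) rearranges to T_H = COP·T_C/(COP − 1).
With T_C = 284.26 K, T_H = 35.6 × 284.26/34.60 = 292.48 K.
Converting, 292.48 K = 66.79°F.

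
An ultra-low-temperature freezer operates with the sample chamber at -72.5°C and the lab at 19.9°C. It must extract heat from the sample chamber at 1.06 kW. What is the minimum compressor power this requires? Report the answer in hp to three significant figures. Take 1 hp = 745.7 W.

0.655 hp

In absolute terms T_C = 200.65 K and T_H = 293.05 K, so ΔT = 92.40 K.
COP_Carnot = T_C/ΔT = 200.65/92.40 = 2.172.
Ẇ_min = Q̇/COP_Carnot = 1.060/2.172 = 0.4881 kW = 0.6546 hp.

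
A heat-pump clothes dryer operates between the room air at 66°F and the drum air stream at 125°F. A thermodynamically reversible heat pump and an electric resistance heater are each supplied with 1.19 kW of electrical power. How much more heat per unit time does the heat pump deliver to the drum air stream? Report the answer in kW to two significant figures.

In absolute terms T_C = 292.04 K and T_H = 324.82 K, so ΔT = 32.78 K.
COP_Carnot = T_H/ΔT = 324.82/32.78 = 9.910.
The heat pump delivers Q̇_H = COP × Ẇ = 11.79 kW; the resistance heater delivers Ẇ = 1.190 kW.
Extra = (COP − 1)·Ẇ = 10.60 kW.

11 kW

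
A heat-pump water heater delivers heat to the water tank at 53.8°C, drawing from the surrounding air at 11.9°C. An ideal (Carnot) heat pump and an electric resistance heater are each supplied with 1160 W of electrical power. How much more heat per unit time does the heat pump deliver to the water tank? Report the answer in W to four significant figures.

In absolute terms T_C = 285.05 K and T_H = 326.95 K, so ΔT = 41.90 K.
COP_Carnot = T_H/ΔT = 326.95/41.90 = 7.803.
The heat pump delivers Q̇_H = COP × Ẇ = 9052 W; the resistance heater delivers Ẇ = 1160 W.
Extra = (COP − 1)·Ẇ = 7892 W.

7892 W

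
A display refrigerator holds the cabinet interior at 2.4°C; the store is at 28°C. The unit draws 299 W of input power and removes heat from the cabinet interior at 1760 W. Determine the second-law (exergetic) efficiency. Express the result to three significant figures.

COP_actual = Q̇_C/Ẇ = 1760/299.0 = 5.886.
In absolute terms T_C = 275.55 K and T_H = 301.15 K, so ΔT = 25.60 K.
COP_Carnot = T_C/ΔT = 275.55/25.60 = 10.76.
η_II = COP_actual/COP_Carnot = 5.886/10.76 = 0.5469.

0.547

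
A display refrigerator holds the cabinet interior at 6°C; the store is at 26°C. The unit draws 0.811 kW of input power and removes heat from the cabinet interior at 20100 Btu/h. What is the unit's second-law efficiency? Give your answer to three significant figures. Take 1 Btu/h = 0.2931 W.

0.520

Converting, Q̇_C = 20100 Btu/h = 5.891 kW, so COP_actual = Q̇_C/Ẇ = 5.891/0.8110 = 7.264.
In absolute terms T_C = 279.15 K and T_H = 299.15 K, so ΔT = 20.00 K.
COP_Carnot = T_C/ΔT = 279.15/20.00 = 13.96.
η_II = COP_actual/COP_Carnot = 7.264/13.96 = 0.5205.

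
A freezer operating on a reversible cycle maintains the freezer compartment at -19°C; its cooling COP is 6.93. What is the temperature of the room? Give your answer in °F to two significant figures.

64 °F

COP_R = T_C/(T_H − T_C) gives T_H − T_C = T_C/COP.
With T_C = 254.15 K, T_H = 254.15 × (1 + 1/6.93) = 290.82 K.
Converting, 290.82 K = 63.81°F.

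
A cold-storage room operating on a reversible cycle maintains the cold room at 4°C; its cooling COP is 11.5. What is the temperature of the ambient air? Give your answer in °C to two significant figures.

COP_R = T_C/(T_H − T_C) gives T_H − T_C = T_C/COP.
With T_C = 277.15 K, T_H = 277.15 × (1 + 1/11.5) = 301.25 K.
Converting, 301.25 K = 28.10°C.

28 °C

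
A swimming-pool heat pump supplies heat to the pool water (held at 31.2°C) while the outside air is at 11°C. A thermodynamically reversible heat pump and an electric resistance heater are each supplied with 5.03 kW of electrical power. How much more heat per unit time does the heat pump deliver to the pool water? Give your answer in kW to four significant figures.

70.76 kW

In absolute terms T_C = 284.15 K and T_H = 304.35 K, so ΔT = 20.20 K.
COP_Carnot = T_H/ΔT = 304.35/20.20 = 15.07.
The heat pump delivers Q̇_H = COP × Ẇ = 75.79 kW; the resistance heater delivers Ẇ = 5.030 kW.
Extra = (COP − 1)·Ẇ = 70.76 kW.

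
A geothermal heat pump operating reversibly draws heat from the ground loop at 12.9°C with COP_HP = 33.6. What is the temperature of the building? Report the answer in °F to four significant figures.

71.01 °F

COP_HP = T_H/(T_H − T_C) rearranges to T_H = COP·T_C/(COP − 1).
With T_C = 286.05 K, T_H = 33.6 × 286.05/32.60 = 294.82 K.
Converting, 294.82 K = 71.01°F.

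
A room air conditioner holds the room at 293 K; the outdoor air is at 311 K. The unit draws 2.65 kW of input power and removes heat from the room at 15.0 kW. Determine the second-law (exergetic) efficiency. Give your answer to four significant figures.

0.3477

COP_actual = Q̇_C/Ẇ = 15.00/2.650 = 5.660.
The reservoir spacing is ΔT = 311 − 293 = 18.00 K.
COP_Carnot = T_C/ΔT = 293.00/18.00 = 16.28.
η_II = COP_actual/COP_Carnot = 5.660/16.28 = 0.3477.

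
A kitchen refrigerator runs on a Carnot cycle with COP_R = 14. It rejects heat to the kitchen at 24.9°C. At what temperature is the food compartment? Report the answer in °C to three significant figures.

For a Carnot refrigerator COP_R = T_C/(T_H − T_C), so T_C = COP·T_H/(1 + COP).
With T_H = 298.05 K, T_C = 14 × 298.05/15.00 = 278.18 K.
Converting, 278.18 K = 5.03°C.

5.03 °C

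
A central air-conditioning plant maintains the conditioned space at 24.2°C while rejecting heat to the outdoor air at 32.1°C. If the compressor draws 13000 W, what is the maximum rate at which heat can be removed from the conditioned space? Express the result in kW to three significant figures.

489 kW

In absolute terms T_C = 297.35 K and T_H = 305.25 K, so ΔT = 7.900 K.
COP_Carnot = T_C/ΔT = 297.35/7.900 = 37.64.
Q̇_max = COP_Carnot × Ẇ = 37.64 × 13000 W = 489300 W = 489.3 kW.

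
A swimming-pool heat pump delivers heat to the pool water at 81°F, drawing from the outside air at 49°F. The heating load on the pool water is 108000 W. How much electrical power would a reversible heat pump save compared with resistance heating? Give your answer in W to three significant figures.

In absolute terms T_C = 282.59 K and T_H = 300.37 K, so ΔT = 17.78 K.
COP_Carnot = T_H/ΔT = 300.37/17.78 = 16.90.
Resistance heating needs Ẇ_res = Q̇_H = 108000 W; the reversible heat pump needs only Ẇ_hp = Q̇_H/COP = 6392 W.
Saving = 108000 − 6392 = 101600 W.

102000 W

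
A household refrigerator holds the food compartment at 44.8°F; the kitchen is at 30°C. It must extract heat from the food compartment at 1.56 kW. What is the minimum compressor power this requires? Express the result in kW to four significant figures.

0.1274 kW

In absolute terms T_C = 280.26 K and T_H = 303.15 K, so ΔT = 22.89 K.
COP_Carnot = T_C/ΔT = 280.26/22.89 = 12.24.
Ẇ_min = Q̇/COP_Carnot = 1.560/12.24 = 0.1274 kW.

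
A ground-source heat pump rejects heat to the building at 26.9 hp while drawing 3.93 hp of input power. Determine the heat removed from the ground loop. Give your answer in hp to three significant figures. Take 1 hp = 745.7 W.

For a cyclic device the first law requires Q̇_H = Q̇_C + Ẇ.
Q̇_C = Q̇_H − Ẇ = 22.97 hp.

23.0 hp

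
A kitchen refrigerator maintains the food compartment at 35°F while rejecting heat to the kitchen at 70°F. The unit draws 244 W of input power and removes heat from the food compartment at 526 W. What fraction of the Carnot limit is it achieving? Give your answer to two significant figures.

COP_actual = Q̇_C/Ẇ = 526.0/244.0 = 2.156.
In absolute terms T_C = 274.82 K and T_H = 294.26 K, so ΔT = 19.44 K.
COP_Carnot = T_C/ΔT = 274.82/19.44 = 14.13.
η_II = COP_actual/COP_Carnot = 2.156/14.13 = 0.1525.

0.15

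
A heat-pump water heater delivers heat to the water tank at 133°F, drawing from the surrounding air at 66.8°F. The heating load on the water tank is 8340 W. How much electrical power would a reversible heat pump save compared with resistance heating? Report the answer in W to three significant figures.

7410 W

In absolute terms T_C = 292.48 K and T_H = 329.26 K, so ΔT = 36.78 K.
COP_Carnot = T_H/ΔT = 329.26/36.78 = 8.953.
Resistance heating needs Ẇ_res = Q̇_H = 8340 W; the reversible heat pump needs only Ẇ_hp = Q̇_H/COP = 931.6 W.
Saving = 8340 − 931.6 = 7408 W.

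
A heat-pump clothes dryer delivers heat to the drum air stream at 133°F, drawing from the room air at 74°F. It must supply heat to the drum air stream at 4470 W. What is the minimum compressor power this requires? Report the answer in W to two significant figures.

In absolute terms T_C = 296.48 K and T_H = 329.26 K, so ΔT = 32.78 K.
COP_Carnot = T_H/ΔT = 329.26/32.78 = 10.05.
Ẇ_min = Q̇/COP_Carnot = 4470/10.05 = 445.0 W.

440 W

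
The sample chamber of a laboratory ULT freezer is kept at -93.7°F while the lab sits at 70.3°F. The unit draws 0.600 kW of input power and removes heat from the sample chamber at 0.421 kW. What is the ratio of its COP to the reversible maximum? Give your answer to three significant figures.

COP_actual = Q̇_C/Ẇ = 0.4210/0.6000 = 0.7017.
In absolute terms T_C = 203.32 K and T_H = 294.43 K, so ΔT = 91.11 K.
COP_Carnot = T_C/ΔT = 203.32/91.11 = 2.232.
η_II = COP_actual/COP_Carnot = 0.7017/2.232 = 0.3144.

0.314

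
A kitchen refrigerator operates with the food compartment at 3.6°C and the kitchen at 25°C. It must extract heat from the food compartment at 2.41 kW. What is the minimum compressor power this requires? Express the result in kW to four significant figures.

0.1864 kW

In absolute terms T_C = 276.75 K and T_H = 298.15 K, so ΔT = 21.40 K.
COP_Carnot = T_C/ΔT = 276.75/21.40 = 12.93.
Ẇ_min = Q̇/COP_Carnot = 2.410/12.93 = 0.1864 kW.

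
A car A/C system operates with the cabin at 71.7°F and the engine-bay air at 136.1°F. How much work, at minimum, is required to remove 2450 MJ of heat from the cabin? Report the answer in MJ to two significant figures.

In absolute terms T_C = 295.21 K and T_H = 330.98 K, so ΔT = 35.78 K.
The reversible limit is COP_R = T_C/ΔT = 8.251, so W_min = Q_C/COP = Q_C·ΔT/T_C.
W_min = 2450 × 35.78/295.21 = 296.9 MJ.

300 MJ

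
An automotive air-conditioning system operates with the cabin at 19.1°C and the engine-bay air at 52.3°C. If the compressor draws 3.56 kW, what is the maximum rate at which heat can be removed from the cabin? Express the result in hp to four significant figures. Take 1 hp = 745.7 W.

42.02 hp

In absolute terms T_C = 292.25 K and T_H = 325.45 K, so ΔT = 33.20 K.
COP_Carnot = T_C/ΔT = 292.25/33.20 = 8.803.
Q̇_max = COP_Carnot × Ẇ = 8.803 × 3.560 kW = 31.34 kW = 42.02 hp.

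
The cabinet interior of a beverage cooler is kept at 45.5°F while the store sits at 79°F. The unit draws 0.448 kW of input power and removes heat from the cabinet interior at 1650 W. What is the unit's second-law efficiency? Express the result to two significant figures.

0.24

Converting, Q̇_C = 1650 W = 1.650 kW, so COP_actual = Q̇_C/Ẇ = 1.650/0.4480 = 3.683.
In absolute terms T_C = 280.65 K and T_H = 299.26 K, so ΔT = 18.61 K.
COP_Carnot = T_C/ΔT = 280.65/18.61 = 15.08.
η_II = COP_actual/COP_Carnot = 3.683/15.08 = 0.2442.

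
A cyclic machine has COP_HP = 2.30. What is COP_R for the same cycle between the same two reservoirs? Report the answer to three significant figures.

Since Q_H = Q_C + W for any cycle, COP_R = Q_C/W = Q_H/W − 1.
COP_R = 2.30 − 1 = 1.30.

1.30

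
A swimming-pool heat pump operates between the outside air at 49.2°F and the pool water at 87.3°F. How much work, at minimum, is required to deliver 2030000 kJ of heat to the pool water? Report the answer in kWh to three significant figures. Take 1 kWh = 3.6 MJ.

39.3 kWh

In absolute terms T_C = 282.71 K and T_H = 303.87 K, so ΔT = 21.17 K.
The reversible limit is COP_HP = T_H/ΔT = 14.36, so W_min = Q_H/COP = Q_H·ΔT/T_H.
W_min = 2030000 × 21.17/303.87 = 141400 kJ = 39.28 kWh.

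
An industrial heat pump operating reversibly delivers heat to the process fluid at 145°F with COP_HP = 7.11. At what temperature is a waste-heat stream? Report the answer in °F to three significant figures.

60.0 °F

COP_HP = T_H/(T_H − T_C) gives T_H − T_C = T_H/COP.
With T_H = 335.93 K, T_C = 335.93 × (1 − 1/7.11) = 288.68 K.
Converting, 288.68 K = 59.95°F.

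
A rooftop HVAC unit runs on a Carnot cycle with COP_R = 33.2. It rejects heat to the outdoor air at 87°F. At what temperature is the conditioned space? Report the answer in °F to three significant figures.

For a Carnot refrigerator COP_R = T_C/(T_H − T_C), so T_C = COP·T_H/(1 + COP).
With T_H = 303.71 K, T_C = 33.2 × 303.71/34.20 = 294.83 K.
Converting, 294.83 K = 71.02°F.

71.0 °F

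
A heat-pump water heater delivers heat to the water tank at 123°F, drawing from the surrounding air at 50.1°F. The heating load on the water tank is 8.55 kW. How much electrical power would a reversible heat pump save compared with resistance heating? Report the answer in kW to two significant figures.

In absolute terms T_C = 283.21 K and T_H = 323.71 K, so ΔT = 40.50 K.
COP_Carnot = T_H/ΔT = 323.71/40.50 = 7.993.
Resistance heating needs Ẇ_res = Q̇_H = 8.550 kW; the reversible heat pump needs only Ẇ_hp = Q̇_H/COP = 1.070 kW.
Saving = 8.550 − 1.070 = 7.480 kW.

7.5 kW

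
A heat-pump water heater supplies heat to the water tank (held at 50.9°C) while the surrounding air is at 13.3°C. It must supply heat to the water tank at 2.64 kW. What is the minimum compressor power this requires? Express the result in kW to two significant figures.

0.31 kW

In absolute terms T_C = 286.45 K and T_H = 324.05 K, so ΔT = 37.60 K.
COP_Carnot = T_H/ΔT = 324.05/37.60 = 8.618.
Ẇ_min = Q̇/COP_Carnot = 2.640/8.618 = 0.3063 kW.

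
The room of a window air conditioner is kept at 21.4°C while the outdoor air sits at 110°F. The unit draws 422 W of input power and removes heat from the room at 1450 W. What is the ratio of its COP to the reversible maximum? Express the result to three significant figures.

0.256

COP_actual = Q̇_C/Ẇ = 1450/422.0 = 3.436.
In absolute terms T_C = 294.55 K and T_H = 316.48 K, so ΔT = 21.93 K.
COP_Carnot = T_C/ΔT = 294.55/21.93 = 13.43.
η_II = COP_actual/COP_Carnot = 3.436/13.43 = 0.2559.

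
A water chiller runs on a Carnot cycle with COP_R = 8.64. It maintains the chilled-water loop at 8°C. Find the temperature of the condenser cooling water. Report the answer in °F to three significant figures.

105 °F

COP_R = T_C/(T_H − T_C) gives T_H − T_C = T_C/COP.
With T_C = 281.15 K, T_H = 281.15 × (1 + 1/8.64) = 313.69 K.
Converting, 313.69 K = 104.97°F.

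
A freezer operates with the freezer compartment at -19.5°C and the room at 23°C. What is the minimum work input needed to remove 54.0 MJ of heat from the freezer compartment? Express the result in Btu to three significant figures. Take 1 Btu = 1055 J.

In absolute terms T_C = 253.65 K and T_H = 296.15 K, so ΔT = 42.50 K.
The reversible limit is COP_R = T_C/ΔT = 5.968, so W_min = Q_C/COP = Q_C·ΔT/T_C.
W_min = 54.00 × 42.50/253.65 = 9.048 MJ = 8576 Btu.

8580 Btu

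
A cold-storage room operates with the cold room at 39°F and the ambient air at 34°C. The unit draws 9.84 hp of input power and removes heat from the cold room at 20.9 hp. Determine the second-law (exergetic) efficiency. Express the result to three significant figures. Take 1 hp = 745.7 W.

0.231

COP_actual = Q̇_C/Ẇ = 20.90/9.840 = 2.124.
In absolute terms T_C = 277.04 K and T_H = 307.15 K, so ΔT = 30.11 K.
COP_Carnot = T_C/ΔT = 277.04/30.11 = 9.201.
η_II = COP_actual/COP_Carnot = 2.124/9.201 = 0.2309.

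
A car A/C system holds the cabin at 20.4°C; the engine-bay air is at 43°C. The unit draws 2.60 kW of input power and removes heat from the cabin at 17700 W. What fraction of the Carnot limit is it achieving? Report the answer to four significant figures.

Converting, Q̇_C = 17700 W = 17.70 kW, so COP_actual = Q̇_C/Ẇ = 17.70/2.600 = 6.808.
In absolute terms T_C = 293.55 K and T_H = 316.15 K, so ΔT = 22.60 K.
COP_Carnot = T_C/ΔT = 293.55/22.60 = 12.99.
η_II = COP_actual/COP_Carnot = 6.808/12.99 = 0.5241.

0.5241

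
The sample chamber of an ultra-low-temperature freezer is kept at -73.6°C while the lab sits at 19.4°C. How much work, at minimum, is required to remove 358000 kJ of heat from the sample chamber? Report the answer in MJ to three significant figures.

167 MJ

In absolute terms T_C = 199.55 K and T_H = 292.55 K, so ΔT = 93.00 K.
The reversible limit is COP_R = T_C/ΔT = 2.146, so W_min = Q_C/COP = Q_C·ΔT/T_C.
W_min = 358000 × 93.00/199.55 = 166800 kJ = 166.8 MJ.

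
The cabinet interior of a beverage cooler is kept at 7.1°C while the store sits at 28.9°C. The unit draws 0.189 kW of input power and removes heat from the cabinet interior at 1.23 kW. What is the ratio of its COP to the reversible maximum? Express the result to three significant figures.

COP_actual = Q̇_C/Ẇ = 1.230/0.1890 = 6.508.
In absolute terms T_C = 280.25 K and T_H = 302.05 K, so ΔT = 21.80 K.
COP_Carnot = T_C/ΔT = 280.25/21.80 = 12.86.
η_II = COP_actual/COP_Carnot = 6.508/12.86 = 0.5062.

0.506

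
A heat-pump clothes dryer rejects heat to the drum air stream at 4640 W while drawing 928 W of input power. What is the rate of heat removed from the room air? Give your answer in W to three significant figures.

For a cyclic device the first law requires Q̇_H = Q̇_C + Ẇ.
Q̇_C = Q̇_H − Ẇ = 3712 W.

3710 W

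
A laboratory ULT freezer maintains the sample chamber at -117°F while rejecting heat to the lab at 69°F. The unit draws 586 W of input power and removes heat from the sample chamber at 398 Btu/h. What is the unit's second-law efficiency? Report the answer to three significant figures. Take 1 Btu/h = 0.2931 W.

0.108

Converting, Q̇_C = 398.0 Btu/h = 116.7 W, so COP_actual = Q̇_C/Ẇ = 116.7/586.0 = 0.1991.
In absolute terms T_C = 190.37 K and T_H = 293.71 K, so ΔT = 103.3 K.
COP_Carnot = T_C/ΔT = 190.37/103.3 = 1.842.
η_II = COP_actual/COP_Carnot = 0.1991/1.842 = 0.1081.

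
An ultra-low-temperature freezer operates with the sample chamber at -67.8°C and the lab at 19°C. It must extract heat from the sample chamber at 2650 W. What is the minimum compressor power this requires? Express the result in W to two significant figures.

1100 W

In absolute terms T_C = 205.35 K and T_H = 292.15 K, so ΔT = 86.80 K.
COP_Carnot = T_C/ΔT = 205.35/86.80 = 2.366.
Ẇ_min = Q̇/COP_Carnot = 2650/2.366 = 1120 W.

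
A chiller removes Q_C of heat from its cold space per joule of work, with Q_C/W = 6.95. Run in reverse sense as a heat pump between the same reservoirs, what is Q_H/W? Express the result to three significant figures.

The first law on one cycle gives Q_H = Q_C + W, so Q_H/W = Q_C/W + 1.
COP_HP = COP_R + 1 = 6.95 + 1 = 7.95.

7.95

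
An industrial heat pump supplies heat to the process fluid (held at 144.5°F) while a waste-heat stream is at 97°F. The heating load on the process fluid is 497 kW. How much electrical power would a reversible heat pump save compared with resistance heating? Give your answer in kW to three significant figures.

In absolute terms T_C = 309.26 K and T_H = 335.65 K, so ΔT = 26.39 K.
COP_Carnot = T_H/ΔT = 335.65/26.39 = 12.72.
Resistance heating needs Ẇ_res = Q̇_H = 497.0 kW; the reversible heat pump needs only Ẇ_hp = Q̇_H/COP = 39.07 kW.
Saving = 497.0 − 39.07 = 457.9 kW.

458 kW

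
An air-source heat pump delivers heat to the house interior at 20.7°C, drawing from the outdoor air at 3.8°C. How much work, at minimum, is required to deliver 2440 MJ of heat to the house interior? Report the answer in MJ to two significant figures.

140 MJ

In absolute terms T_C = 276.95 K and T_H = 293.85 K, so ΔT = 16.90 K.
The reversible limit is COP_HP = T_H/ΔT = 17.39, so W_min = Q_H/COP = Q_H·ΔT/T_H.
W_min = 2440 × 16.90/293.85 = 140.3 MJ.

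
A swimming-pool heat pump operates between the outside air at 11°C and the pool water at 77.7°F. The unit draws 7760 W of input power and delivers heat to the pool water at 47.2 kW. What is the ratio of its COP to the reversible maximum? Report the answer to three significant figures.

0.293

Converting, Q̇_H = 47.20 kW = 47200 W, so COP_actual = Q̇_H/Ẇ = 47200/7760 = 6.082.
In absolute terms T_C = 284.15 K and T_H = 298.54 K, so ΔT = 14.39 K.
COP_Carnot = T_H/ΔT = 298.54/14.39 = 20.75.
η_II = COP_actual/COP_Carnot = 6.082/20.75 = 0.2932.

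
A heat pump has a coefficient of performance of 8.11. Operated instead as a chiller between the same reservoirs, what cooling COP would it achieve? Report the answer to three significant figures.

7.11

Since Q_H = Q_C + W for any cycle, COP_R = Q_C/W = Q_H/W − 1.
COP_R = 8.11 − 1 = 7.11.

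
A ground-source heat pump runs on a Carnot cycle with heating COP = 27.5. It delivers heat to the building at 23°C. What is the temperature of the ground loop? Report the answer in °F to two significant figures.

54 °F

COP_HP = T_H/(T_H − T_C) gives T_H − T_C = T_H/COP.
With T_H = 296.15 K, T_C = 296.15 × (1 − 1/27.5) = 285.38 K.
Converting, 285.38 K = 54.02°F.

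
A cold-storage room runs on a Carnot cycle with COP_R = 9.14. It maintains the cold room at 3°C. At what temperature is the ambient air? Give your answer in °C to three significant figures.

33.2 °C

COP_R = T_C/(T_H − T_C) gives T_H − T_C = T_C/COP.
With T_C = 276.15 K, T_H = 276.15 × (1 + 1/9.14) = 306.36 K.
Converting, 306.36 K = 33.21°C.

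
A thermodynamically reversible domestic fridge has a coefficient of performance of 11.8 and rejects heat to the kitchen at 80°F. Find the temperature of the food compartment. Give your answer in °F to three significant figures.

37.8 °F

For a Carnot refrigerator COP_R = T_C/(T_H − T_C), so T_C = COP·T_H/(1 + COP).
With T_H = 299.82 K, T_C = 11.8 × 299.82/12.80 = 276.39 K.
Converting, 276.39 K = 37.84°F.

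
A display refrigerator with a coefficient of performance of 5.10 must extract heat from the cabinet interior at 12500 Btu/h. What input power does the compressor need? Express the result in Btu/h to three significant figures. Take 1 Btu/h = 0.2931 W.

2450 Btu/h

Ẇ = Q̇_C/COP = 12500/5.10 = 2451 Btu/h.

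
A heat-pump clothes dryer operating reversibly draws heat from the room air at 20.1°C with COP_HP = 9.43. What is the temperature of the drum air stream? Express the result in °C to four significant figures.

54.89 °C

COP_HP = T_H/(T_H − T_C) rearranges to T_H = COP·T_C/(COP − 1).
With T_C = 293.25 K, T_H = 9.43 × 293.25/8.430 = 328.04 K.
Converting, 328.04 K = 54.89°C.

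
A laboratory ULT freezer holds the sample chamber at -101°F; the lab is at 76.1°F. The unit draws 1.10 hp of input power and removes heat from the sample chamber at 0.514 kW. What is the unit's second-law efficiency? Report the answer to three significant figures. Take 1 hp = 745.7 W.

0.309

Converting, Q̇_C = 0.5140 kW = 0.6893 hp, so COP_actual = Q̇_C/Ẇ = 0.6893/1.100 = 0.6266.
In absolute terms T_C = 199.26 K and T_H = 297.65 K, so ΔT = 98.39 K.
COP_Carnot = T_C/ΔT = 199.26/98.39 = 2.025.
η_II = COP_actual/COP_Carnot = 0.6266/2.025 = 0.3094.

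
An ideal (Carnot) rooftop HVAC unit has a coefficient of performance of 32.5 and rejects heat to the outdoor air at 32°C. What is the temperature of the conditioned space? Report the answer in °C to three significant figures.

22.9 °C

For a Carnot refrigerator COP_R = T_C/(T_H − T_C), so T_C = COP·T_H/(1 + COP).
With T_H = 305.15 K, T_C = 32.5 × 305.15/33.50 = 296.04 K.
Converting, 296.04 K = 22.89°C.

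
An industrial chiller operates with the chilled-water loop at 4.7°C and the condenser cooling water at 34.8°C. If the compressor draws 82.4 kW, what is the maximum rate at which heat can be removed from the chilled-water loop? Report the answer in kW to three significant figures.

761 kW

In absolute terms T_C = 277.85 K and T_H = 307.95 K, so ΔT = 30.10 K.
COP_Carnot = T_C/ΔT = 277.85/30.10 = 9.231.
Q̇_max = COP_Carnot × Ẇ = 9.231 × 82.40 kW = 760.6 kW.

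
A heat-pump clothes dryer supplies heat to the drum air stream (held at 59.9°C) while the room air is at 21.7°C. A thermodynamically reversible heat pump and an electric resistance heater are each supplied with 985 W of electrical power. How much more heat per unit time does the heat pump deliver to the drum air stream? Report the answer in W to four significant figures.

7603 W

In absolute terms T_C = 294.85 K and T_H = 333.05 K, so ΔT = 38.20 K.
COP_Carnot = T_H/ΔT = 333.05/38.20 = 8.719.
The heat pump delivers Q̇_H = COP × Ẇ = 8588 W; the resistance heater delivers Ẇ = 985.0 W.
Extra = (COP − 1)·Ẇ = 7603 W.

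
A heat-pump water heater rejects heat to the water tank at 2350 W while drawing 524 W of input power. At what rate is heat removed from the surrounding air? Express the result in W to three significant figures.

For a cyclic device the first law requires Q̇_H = Q̇_C + Ẇ.
Q̇_C = Q̇_H − Ẇ = 1826 W.

1830 W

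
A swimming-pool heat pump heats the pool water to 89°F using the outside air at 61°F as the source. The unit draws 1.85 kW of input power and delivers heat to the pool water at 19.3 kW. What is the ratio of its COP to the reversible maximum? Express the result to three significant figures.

COP_actual = Q̇_H/Ẇ = 19.30/1.850 = 10.43.
In absolute terms T_C = 289.26 K and T_H = 304.82 K, so ΔT = 15.56 K.
COP_Carnot = T_H/ΔT = 304.82/15.56 = 19.60.
η_II = COP_actual/COP_Carnot = 10.43/19.60 = 0.5324.

0.532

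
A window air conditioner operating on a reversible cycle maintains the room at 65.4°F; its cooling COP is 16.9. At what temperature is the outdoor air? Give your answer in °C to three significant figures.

35.8 °C

COP_R = T_C/(T_H − T_C) gives T_H − T_C = T_C/COP.
With T_C = 291.71 K, T_H = 291.71 × (1 + 1/16.9) = 308.97 K.
Converting, 308.97 K = 35.82°C.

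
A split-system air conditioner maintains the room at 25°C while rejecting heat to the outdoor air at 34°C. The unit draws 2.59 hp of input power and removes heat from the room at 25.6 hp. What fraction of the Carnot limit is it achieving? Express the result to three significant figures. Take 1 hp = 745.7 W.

COP_actual = Q̇_C/Ẇ = 25.60/2.590 = 9.884.
In absolute terms T_C = 298.15 K and T_H = 307.15 K, so ΔT = 9.000 K.
COP_Carnot = T_C/ΔT = 298.15/9.000 = 33.13.
η_II = COP_actual/COP_Carnot = 9.884/33.13 = 0.2984.

0.298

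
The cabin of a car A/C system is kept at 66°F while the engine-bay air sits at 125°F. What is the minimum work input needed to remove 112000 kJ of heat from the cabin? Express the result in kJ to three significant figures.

In absolute terms T_C = 292.04 K and T_H = 324.82 K, so ΔT = 32.78 K.
The reversible limit is COP_R = T_C/ΔT = 8.910, so W_min = Q_C/COP = Q_C·ΔT/T_C.
W_min = 112000 × 32.78/292.04 = 12570 kJ.

12600 kJ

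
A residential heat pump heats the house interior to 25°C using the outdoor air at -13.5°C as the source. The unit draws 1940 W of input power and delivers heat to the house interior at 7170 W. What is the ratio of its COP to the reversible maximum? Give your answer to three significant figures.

COP_actual = Q̇_H/Ẇ = 7170/1940 = 3.696.
In absolute terms T_C = 259.65 K and T_H = 298.15 K, so ΔT = 38.50 K.
COP_Carnot = T_H/ΔT = 298.15/38.50 = 7.744.
η_II = COP_actual/COP_Carnot = 3.696/7.744 = 0.4772.

0.477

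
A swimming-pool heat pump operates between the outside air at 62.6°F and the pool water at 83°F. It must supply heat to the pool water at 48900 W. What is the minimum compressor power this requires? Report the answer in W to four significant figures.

In absolute terms T_C = 290.15 K and T_H = 301.48 K, so ΔT = 11.33 K.
COP_Carnot = T_H/ΔT = 301.48/11.33 = 26.60.
Ẇ_min = Q̇/COP_Carnot = 48900/26.60 = 1838 W.

1838 W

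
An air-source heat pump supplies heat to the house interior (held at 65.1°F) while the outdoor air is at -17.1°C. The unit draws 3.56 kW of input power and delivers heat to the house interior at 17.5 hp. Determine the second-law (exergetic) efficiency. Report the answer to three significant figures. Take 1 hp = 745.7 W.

0.446

Converting, Q̇_H = 17.50 hp = 13.05 kW, so COP_actual = Q̇_H/Ẇ = 13.05/3.560 = 3.666.
In absolute terms T_C = 256.05 K and T_H = 291.54 K, so ΔT = 35.49 K.
COP_Carnot = T_H/ΔT = 291.54/35.49 = 8.215.
η_II = COP_actual/COP_Carnot = 3.666/8.215 = 0.4462.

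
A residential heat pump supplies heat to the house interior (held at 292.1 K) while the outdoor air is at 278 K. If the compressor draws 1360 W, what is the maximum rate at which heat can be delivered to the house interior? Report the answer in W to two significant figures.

28000 W

The reservoir spacing is ΔT = 292.1 − 278 = 14.10 K.
COP_Carnot = T_H/ΔT = 292.10/14.10 = 20.72.
Q̇_max = COP_Carnot × Ẇ = 20.72 × 1360 W = 28170 W.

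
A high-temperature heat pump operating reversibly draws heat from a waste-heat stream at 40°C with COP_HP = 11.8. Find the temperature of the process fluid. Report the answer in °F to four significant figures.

156.2 °F

COP_HP = T_H/(T_H − T_C) rearranges to T_H = COP·T_C/(COP − 1).
With T_C = 313.15 K, T_H = 11.8 × 313.15/10.80 = 342.15 K.
Converting, 342.15 K = 156.19°F.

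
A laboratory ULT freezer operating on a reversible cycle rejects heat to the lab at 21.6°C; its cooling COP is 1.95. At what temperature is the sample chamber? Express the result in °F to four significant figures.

-109.0 °F

For a Carnot refrigerator COP_R = T_C/(T_H − T_C), so T_C = COP·T_H/(1 + COP).
With T_H = 294.75 K, T_C = 1.95 × 294.75/2.950 = 194.83 K.
Converting, 194.83 K = -108.97°F.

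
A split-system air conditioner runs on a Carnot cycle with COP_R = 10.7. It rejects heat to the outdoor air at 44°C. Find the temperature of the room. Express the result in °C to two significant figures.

17 °C

For a Carnot refrigerator COP_R = T_C/(T_H − T_C), so T_C = COP·T_H/(1 + COP).
With T_H = 317.15 K, T_C = 10.7 × 317.15/11.70 = 290.04 K.
Converting, 290.04 K = 16.89°C.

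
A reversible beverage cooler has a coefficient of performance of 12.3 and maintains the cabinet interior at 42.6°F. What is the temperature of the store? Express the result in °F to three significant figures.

83.4 °F

COP_R = T_C/(T_H − T_C) gives T_H − T_C = T_C/COP.
With T_C = 279.04 K, T_H = 279.04 × (1 + 1/12.3) = 301.72 K.
Converting, 301.72 K = 83.43°F.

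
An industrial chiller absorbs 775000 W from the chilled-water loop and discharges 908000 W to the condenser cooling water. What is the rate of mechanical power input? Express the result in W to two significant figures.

For a cyclic device the first law requires Q̇_H = Q̇_C + Ẇ.
Ẇ = Q̇_H − Q̇_C = 133000 W.

130000 W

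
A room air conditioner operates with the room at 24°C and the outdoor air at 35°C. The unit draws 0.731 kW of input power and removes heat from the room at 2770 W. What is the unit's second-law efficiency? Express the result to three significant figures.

Converting, Q̇_C = 2770 W = 2.770 kW, so COP_actual = Q̇_C/Ẇ = 2.770/0.7310 = 3.789.
In absolute terms T_C = 297.15 K and T_H = 308.15 K, so ΔT = 11.00 K.
COP_Carnot = T_C/ΔT = 297.15/11.00 = 27.01.
η_II = COP_actual/COP_Carnot = 3.789/27.01 = 0.1403.

0.140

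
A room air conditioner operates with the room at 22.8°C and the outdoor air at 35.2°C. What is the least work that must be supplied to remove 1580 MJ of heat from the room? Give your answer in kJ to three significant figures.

66200 kJ

In absolute terms T_C = 295.95 K and T_H = 308.35 K, so ΔT = 12.40 K.
The reversible limit is COP_R = T_C/ΔT = 23.87, so W_min = Q_C/COP = Q_C·ΔT/T_C.
W_min = 1580 × 12.40/295.95 = 66.20 MJ = 66200 kJ.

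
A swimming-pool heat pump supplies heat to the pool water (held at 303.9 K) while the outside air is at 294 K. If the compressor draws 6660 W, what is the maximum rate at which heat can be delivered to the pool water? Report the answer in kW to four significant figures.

204.4 kW

The reservoir spacing is ΔT = 303.9 − 294 = 9.900 K.
COP_Carnot = T_H/ΔT = 303.90/9.900 = 30.70.
Q̇_max = COP_Carnot × Ẇ = 30.70 × 6660 W = 204400 W = 204.4 kW.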